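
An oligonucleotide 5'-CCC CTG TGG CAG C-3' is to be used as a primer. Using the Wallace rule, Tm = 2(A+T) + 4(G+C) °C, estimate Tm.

Scanning the sequence gives A=1, C=6, T=2, G=4.
So N_AT = 3 and N_GC = 10.
Tm = 2×3 + 4×10 = 46°C

46°C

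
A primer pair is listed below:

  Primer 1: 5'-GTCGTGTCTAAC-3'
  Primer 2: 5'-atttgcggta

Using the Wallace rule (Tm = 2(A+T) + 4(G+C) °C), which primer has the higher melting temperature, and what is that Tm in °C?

Primer 1, 36°C

Primer 1: A+T=6, G+C=6 → Tm = 2(6)+4(6) = 36°C
Primer 2: A+T=6, G+C=4 → Tm = 2(6)+4(4) = 28°C
36°C vs 28°C → primer 1 is higher.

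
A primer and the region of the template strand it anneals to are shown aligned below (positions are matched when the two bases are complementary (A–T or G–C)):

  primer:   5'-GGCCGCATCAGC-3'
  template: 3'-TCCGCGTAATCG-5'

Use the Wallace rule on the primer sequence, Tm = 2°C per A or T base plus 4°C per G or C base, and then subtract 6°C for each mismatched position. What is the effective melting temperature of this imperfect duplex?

Primer base counts: A=2, T=1, G=4, C=5 → A+T=3, G+C=9
Perfect-match Tm = 2(3) + 4(9) = 6 + 36 = 42°C
Mismatches (positions where the bases are not complementary): 3 (at positions 1, 3, 9)
Effective Tm = 42 − 3×6 = 42 − 18 = 24°C

24°C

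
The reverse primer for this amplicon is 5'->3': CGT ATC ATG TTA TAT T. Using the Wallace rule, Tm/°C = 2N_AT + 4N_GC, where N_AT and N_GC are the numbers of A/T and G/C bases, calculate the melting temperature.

Scanning the sequence gives A=4, C=2, T=8, G=2.
So N_AT = 12 and N_GC = 4.
Tm = 2×12 + 4×4 = 40°C

40°C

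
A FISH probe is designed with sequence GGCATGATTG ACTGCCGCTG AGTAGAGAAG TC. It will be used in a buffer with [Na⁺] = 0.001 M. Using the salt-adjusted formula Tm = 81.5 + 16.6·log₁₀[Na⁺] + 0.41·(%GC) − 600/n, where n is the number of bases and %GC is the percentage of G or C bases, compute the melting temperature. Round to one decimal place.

Length n = 32. Counting bases: T=7, C=6, G=11, A=8
G+C = 17, so %GC = 17/32 × 100 = 53.125%
Salt term: 16.6 × (-3) = -49.8
GC term: 0.41 × 53.125 = 21.781; length term: −600/32 = −18.75
Tm = 81.5 + (-49.8) + 21.781 − 18.75 = 34.731 → 34.7°C

34.7°C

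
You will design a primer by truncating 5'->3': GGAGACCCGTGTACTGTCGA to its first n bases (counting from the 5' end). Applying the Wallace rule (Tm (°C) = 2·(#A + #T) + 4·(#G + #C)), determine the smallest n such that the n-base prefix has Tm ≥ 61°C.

First 18 bases: GGAGACCCGTGTACTGTC → Tm = 58°C (< 61°C)
First 19 bases: GGAGACCCGTGTACTGTCG → Tm = 62°C (≥ 61°C)
Each additional base adds 2°C (A/T) or 4°C (G/C), so Tm is non-decreasing in n; n = 19 is the first length to reach 61°C.

n = 19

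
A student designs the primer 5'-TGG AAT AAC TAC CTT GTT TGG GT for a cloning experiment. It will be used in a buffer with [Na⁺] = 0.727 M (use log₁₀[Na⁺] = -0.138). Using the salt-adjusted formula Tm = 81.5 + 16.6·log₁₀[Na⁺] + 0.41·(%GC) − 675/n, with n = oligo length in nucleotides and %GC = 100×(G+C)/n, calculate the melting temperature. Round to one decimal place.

65.9°C

Length n = 23. Counting bases: C=3, T=9, A=5, G=6
G+C = 9, so %GC = 9/23 × 100 = 39.13%
Salt term: 16.6 × (-0.138) = -2.291
GC term: 0.41 × 39.13 = 16.043; length term: −675/23 = −29.348
Tm = 81.5 + (-2.291) + 16.043 − 29.348 = 65.904 → 65.9°C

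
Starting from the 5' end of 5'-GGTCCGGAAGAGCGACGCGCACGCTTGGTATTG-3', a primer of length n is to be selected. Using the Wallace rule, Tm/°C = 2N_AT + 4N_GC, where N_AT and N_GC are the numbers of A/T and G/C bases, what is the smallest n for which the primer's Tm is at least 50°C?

n = 15

First 14 bases: GGTCCGGAAGAGCG → Tm = 48°C (< 50°C)
First 15 bases: GGTCCGGAAGAGCGA → Tm = 50°C (≥ 50°C)
Each additional base adds 2°C (A/T) or 4°C (G/C), so Tm is non-decreasing in n; n = 15 is the first length to reach 50°C.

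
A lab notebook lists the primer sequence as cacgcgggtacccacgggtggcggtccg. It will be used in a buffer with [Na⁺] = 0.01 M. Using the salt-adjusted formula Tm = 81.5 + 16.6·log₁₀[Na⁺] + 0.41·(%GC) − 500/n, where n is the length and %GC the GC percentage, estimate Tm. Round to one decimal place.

62.7°C

Length n = 28. T=3, G=12, C=10, A=3
G+C = 22, so %GC = 22/28 × 100 = 78.571%
Salt term: 16.6 × (-2) = -33.2
GC term: 0.41 × 78.571 = 32.214; length term: −500/28 = −17.857
Tm = 81.5 + (-33.2) + 32.214 − 17.857 = 62.657 → 62.7°C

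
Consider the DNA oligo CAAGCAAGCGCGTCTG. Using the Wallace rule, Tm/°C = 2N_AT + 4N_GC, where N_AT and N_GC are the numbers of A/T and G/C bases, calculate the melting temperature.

52°C

Base counts: A=4, C=5, G=5, T=2
AT pairs contribute 6, GC pairs contribute 10.
Tm = 2×6 + 4×10 = 52°C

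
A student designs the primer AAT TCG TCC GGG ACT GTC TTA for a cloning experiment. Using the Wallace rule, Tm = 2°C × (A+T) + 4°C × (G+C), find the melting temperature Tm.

62°C

Scanning the sequence gives T=7, C=5, A=4, G=5.
So N_AT = 11 and N_GC = 10.
Tm = 2×11 + 4×10 = 62°C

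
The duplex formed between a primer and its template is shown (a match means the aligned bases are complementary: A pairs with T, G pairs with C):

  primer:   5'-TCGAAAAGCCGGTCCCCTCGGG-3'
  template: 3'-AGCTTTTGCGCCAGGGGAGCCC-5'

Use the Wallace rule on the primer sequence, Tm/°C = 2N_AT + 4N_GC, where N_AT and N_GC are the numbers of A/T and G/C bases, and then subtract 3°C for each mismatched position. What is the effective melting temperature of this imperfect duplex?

Primer base counts: A=4, T=3, G=7, C=8 → A+T=7, G+C=15
Perfect-match Tm = 2(7) + 4(15) = 14 + 60 = 74°C
Mismatches (positions where the bases are not complementary): 2 (at positions 8, 9)
Effective Tm = 74 − 2×3 = 74 − 6 = 68°C

68°C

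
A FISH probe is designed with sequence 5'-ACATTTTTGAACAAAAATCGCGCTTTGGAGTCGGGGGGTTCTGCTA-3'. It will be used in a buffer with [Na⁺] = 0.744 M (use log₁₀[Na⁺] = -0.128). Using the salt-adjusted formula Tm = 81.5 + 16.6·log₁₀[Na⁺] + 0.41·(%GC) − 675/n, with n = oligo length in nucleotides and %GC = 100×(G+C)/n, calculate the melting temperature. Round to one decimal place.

Length n = 46. Counting bases: G=13, C=8, T=14, A=11
G+C = 21, so %GC = 21/46 × 100 = 45.652%
Salt term: 16.6 × (-0.128) = -2.125
GC term: 0.41 × 45.652 = 18.717; length term: −675/46 = −14.674
Tm = 81.5 + (-2.125) + 18.717 − 14.674 = 83.418 → 83.4°C

83.4°C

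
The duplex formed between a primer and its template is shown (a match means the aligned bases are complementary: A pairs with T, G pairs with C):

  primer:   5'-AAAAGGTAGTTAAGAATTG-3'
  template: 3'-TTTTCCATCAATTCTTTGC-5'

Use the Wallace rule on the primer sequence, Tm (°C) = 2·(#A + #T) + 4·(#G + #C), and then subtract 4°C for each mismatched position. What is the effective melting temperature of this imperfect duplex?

Primer base counts: A=9, T=5, G=5, C=0 → A+T=14, G+C=5
Perfect-match Tm = 2(14) + 4(5) = 28 + 20 = 48°C
Mismatches (positions where the bases are not complementary): 2 (at positions 17, 18)
Effective Tm = 48 − 2×4 = 48 − 8 = 40°C

40°C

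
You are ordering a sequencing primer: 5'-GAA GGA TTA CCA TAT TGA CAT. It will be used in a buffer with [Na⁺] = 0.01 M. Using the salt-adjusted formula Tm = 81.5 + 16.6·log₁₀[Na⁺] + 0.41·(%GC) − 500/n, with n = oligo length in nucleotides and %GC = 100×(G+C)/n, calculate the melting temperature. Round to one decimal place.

38.2°C

Length n = 21. Counting bases: C=3, A=8, G=4, T=6
G+C = 7, so %GC = 7/21 × 100 = 33.333%
Salt term: 16.6 × (-2) = -33.2
GC term: 0.41 × 33.333 = 13.667; length term: −500/21 = −23.81
Tm = 81.5 + (-33.2) + 13.667 − 23.81 = 38.157 → 38.2°C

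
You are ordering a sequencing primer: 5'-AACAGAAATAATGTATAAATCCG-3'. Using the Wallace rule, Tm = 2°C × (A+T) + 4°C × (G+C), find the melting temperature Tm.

58°C

T=5, G=3, A=12, C=3
A+T = 17, G+C = 6
Tm = 2×17 + 4×6 = 58°C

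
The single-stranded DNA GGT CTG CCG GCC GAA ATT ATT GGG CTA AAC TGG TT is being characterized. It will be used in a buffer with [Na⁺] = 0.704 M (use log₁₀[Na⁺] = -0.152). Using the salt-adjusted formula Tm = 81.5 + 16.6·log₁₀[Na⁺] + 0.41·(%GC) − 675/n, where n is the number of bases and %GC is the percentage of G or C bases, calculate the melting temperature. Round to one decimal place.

80.8°C

Length n = 35. Scanning the sequence gives T=10, A=7, G=11, C=7.
G+C = 18, so %GC = 18/35 × 100 = 51.429%
Salt term: 16.6 × (-0.152) = -2.523
GC term: 0.41 × 51.429 = 21.086; length term: −675/35 = −19.286
Tm = 81.5 + (-2.523) + 21.086 − 19.286 = 80.777 → 80.8°C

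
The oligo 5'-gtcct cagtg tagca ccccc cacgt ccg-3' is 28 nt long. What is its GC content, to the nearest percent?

68%

Base counts: C=13, G=6, T=5, A=4
G+C = 6 + 13 = 19 out of 28 bases
%GC = 19/28 × 100 = 67.86% ≈ 68%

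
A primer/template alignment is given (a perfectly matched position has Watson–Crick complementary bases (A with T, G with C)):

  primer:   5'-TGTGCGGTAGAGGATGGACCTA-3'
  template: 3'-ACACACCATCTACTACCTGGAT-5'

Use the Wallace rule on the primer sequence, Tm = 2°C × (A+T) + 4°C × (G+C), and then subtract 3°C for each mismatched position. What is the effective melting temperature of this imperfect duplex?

Primer base counts: A=5, T=5, G=9, C=3 → A+T=10, G+C=12
Perfect-match Tm = 2(10) + 4(12) = 20 + 48 = 68°C
Mismatches (positions where the bases are not complementary): 2 (at positions 5, 12)
Effective Tm = 68 − 2×3 = 68 − 6 = 62°C

62°C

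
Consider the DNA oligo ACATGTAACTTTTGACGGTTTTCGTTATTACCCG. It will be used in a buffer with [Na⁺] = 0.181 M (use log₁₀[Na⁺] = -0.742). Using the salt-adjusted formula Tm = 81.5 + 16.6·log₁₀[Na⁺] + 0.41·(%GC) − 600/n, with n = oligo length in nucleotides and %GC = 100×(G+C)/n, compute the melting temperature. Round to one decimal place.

Length n = 34. A=7, T=14, C=7, G=6
G+C = 13, so %GC = 13/34 × 100 = 38.235%
Salt term: 16.6 × (-0.742) = -12.317
GC term: 0.41 × 38.235 = 15.676; length term: −600/34 = −17.647
Tm = 81.5 + (-12.317) + 15.676 − 17.647 = 67.212 → 67.2°C

67.2°C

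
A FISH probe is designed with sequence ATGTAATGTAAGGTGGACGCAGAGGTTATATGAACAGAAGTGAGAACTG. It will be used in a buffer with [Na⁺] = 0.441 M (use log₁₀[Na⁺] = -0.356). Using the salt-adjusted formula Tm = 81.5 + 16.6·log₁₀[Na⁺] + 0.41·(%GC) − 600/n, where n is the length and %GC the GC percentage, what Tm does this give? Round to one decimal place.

80.1°C

Length n = 49. Counting bases: T=11, A=18, G=16, C=4
G+C = 20, so %GC = 20/49 × 100 = 40.816%
Salt term: 16.6 × (-0.356) = -5.91
GC term: 0.41 × 40.816 = 16.735; length term: −600/49 = −12.245
Tm = 81.5 + (-5.91) + 16.735 − 12.245 = 80.08 → 80.1°C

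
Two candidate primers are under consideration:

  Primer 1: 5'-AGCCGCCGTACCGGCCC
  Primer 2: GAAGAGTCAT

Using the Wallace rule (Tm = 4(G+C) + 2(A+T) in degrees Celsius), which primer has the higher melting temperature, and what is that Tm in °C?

Primer 1, 62°C

Primer 1: A+T=3, G+C=14 → Tm = 2(3)+4(14) = 62°C
Primer 2: A+T=6, G+C=4 → Tm = 2(6)+4(4) = 28°C
62°C vs 28°C → primer 1 is higher.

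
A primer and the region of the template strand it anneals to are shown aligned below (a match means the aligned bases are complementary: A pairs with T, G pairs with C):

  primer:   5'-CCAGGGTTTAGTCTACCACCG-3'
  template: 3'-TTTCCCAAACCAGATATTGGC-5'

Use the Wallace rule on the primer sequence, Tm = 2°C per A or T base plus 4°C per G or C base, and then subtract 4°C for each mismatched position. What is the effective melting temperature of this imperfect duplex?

Primer base counts: A=4, T=5, G=5, C=7 → A+T=9, G+C=12
Perfect-match Tm = 2(9) + 4(12) = 18 + 48 = 66°C
Mismatches (positions where the bases are not complementary): 5 (at positions 1, 2, 10, 16, 17)
Effective Tm = 66 − 5×4 = 66 − 20 = 46°C

46°C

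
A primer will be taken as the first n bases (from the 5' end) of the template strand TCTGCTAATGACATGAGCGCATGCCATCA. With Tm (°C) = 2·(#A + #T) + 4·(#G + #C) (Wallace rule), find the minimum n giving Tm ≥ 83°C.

n = 28

First 27 bases: TCTGCTAATGACATGAGCGCATGCCAT → Tm = 80°C (< 83°C)
First 28 bases: TCTGCTAATGACATGAGCGCATGCCATC → Tm = 84°C (≥ 83°C)
Since every base adds ≥2°C, Tm only increases with n, so the threshold is first crossed at n = 28.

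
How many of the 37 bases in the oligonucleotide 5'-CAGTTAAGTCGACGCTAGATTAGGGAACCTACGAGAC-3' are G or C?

G=10, T=7, A=12, C=8
Total G or C: 10 + 8 = 18

18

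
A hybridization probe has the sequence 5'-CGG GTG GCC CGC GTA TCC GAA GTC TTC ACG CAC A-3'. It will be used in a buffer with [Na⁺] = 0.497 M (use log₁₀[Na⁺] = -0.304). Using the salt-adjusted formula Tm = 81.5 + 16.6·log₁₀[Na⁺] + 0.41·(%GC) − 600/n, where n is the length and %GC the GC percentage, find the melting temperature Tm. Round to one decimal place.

85.3°C

Length n = 34. Scanning the sequence gives A=6, T=6, G=10, C=12.
G+C = 22, so %GC = 22/34 × 100 = 64.706%
Salt term: 16.6 × (-0.304) = -5.046
GC term: 0.41 × 64.706 = 26.529; length term: −600/34 = −17.647
Tm = 81.5 + (-5.046) + 26.529 − 17.647 = 85.336 → 85.3°C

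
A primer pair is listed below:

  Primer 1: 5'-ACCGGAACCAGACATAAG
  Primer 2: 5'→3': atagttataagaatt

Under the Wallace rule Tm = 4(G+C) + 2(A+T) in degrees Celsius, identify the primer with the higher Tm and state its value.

Primer 1, 54°C

Primer 1: A+T=9, G+C=9 → Tm = 2(9)+4(9) = 54°C
Primer 2: A+T=13, G+C=2 → Tm = 2(13)+4(2) = 34°C
54°C vs 34°C → primer 1 is higher.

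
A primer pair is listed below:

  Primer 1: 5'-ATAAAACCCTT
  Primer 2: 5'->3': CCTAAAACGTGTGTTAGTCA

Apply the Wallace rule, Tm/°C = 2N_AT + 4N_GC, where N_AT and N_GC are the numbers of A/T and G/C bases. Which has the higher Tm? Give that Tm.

Primer 1: A+T=8, G+C=3 → Tm = 2(8)+4(3) = 28°C
Primer 2: A+T=12, G+C=8 → Tm = 2(12)+4(8) = 56°C
28°C vs 56°C → primer 2 is higher.

Primer 2, 56°C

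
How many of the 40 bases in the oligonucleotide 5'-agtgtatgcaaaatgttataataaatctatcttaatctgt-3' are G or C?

9

Base counts: G=5, T=16, A=15, C=4
G+C = 5 + 4 = 9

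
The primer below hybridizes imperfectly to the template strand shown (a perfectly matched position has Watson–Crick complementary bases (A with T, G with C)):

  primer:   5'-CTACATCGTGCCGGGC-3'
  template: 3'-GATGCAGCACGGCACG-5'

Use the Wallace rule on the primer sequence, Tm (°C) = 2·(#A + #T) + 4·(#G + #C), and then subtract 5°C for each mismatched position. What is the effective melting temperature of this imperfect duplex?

44°C

Primer base counts: A=2, T=3, G=5, C=6 → A+T=5, G+C=11
Perfect-match Tm = 2(5) + 4(11) = 10 + 44 = 54°C
Mismatches (positions where the bases are not complementary): 2 (at positions 5, 14)
Effective Tm = 54 − 2×5 = 54 − 10 = 44°C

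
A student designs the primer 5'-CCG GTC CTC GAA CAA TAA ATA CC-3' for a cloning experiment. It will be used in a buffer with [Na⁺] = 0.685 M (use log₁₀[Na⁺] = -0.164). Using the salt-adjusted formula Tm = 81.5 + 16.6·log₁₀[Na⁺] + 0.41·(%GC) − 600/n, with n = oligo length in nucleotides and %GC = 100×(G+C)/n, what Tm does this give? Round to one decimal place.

72.3°C

Length n = 23. A=8, G=3, T=4, C=8
G+C = 11, so %GC = 11/23 × 100 = 47.826%
Salt term: 16.6 × (-0.164) = -2.722
GC term: 0.41 × 47.826 = 19.609; length term: −600/23 = −26.087
Tm = 81.5 + (-2.722) + 19.609 − 26.087 = 72.3 → 72.3°C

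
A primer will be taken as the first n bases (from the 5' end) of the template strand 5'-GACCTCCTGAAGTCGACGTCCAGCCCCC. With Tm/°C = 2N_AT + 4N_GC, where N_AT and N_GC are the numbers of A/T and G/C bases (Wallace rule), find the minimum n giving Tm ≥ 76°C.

First 23 bases: GACCTCCTGAAGTCGACGTCCAG → Tm = 74°C (< 76°C)
First 24 bases: GACCTCCTGAAGTCGACGTCCAGC → Tm = 78°C (≥ 76°C)
Each additional base adds 2°C (A/T) or 4°C (G/C), so Tm is non-decreasing in n; n = 24 is the first length to reach 76°C.

n = 24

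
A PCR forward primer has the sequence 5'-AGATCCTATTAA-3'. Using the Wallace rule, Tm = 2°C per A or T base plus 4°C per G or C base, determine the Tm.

30°C

Scanning the sequence gives C=2, G=1, A=5, T=4.
A+T = 9, G+C = 3
Tm = 2(9) + 4(3) = 18 + 12 = 30°C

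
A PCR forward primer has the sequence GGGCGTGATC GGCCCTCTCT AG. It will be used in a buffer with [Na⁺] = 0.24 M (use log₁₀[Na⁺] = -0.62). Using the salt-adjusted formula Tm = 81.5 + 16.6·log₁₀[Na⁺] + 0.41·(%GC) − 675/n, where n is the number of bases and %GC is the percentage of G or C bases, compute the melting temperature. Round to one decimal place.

Length n = 22. C=7, T=5, G=8, A=2
G+C = 15, so %GC = 15/22 × 100 = 68.182%
Salt term: 16.6 × (-0.62) = -10.292
GC term: 0.41 × 68.182 = 27.955; length term: −675/22 = −30.682
Tm = 81.5 + (-10.292) + 27.955 − 30.682 = 68.481 → 68.5°C

68.5°C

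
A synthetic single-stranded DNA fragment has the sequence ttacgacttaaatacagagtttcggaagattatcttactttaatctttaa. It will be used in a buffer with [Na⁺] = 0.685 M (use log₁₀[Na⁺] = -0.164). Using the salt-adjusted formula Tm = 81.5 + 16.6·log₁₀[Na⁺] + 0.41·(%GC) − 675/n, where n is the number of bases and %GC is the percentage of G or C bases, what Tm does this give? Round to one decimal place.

Length n = 50. Scanning the sequence gives T=20, A=17, G=6, C=7.
G+C = 13, so %GC = 13/50 × 100 = 26%
Salt term: 16.6 × (-0.164) = -2.722
GC term: 0.41 × 26 = 10.66; length term: −675/50 = −13.5
Tm = 81.5 + (-2.722) + 10.66 − 13.5 = 75.938 → 75.9°C

75.9°C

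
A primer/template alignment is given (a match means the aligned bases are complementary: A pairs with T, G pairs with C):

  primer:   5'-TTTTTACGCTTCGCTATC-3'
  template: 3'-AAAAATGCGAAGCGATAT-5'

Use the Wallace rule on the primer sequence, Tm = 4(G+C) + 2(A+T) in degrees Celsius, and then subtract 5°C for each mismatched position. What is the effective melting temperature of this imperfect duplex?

45°C

Primer base counts: A=2, T=9, G=2, C=5 → A+T=11, G+C=7
Perfect-match Tm = 2(11) + 4(7) = 22 + 28 = 50°C
Mismatches (positions where the bases are not complementary): 1 (at position 18)
Effective Tm = 50 − 1×5 = 50 − 5 = 45°C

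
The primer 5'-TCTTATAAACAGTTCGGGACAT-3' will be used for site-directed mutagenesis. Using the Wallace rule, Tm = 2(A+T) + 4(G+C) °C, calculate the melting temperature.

Scanning the sequence gives A=7, T=7, C=4, G=4.
AT pairs contribute 14, GC pairs contribute 8.
Tm = 2(14) + 4(8) = 28 + 32 = 60°C

60°C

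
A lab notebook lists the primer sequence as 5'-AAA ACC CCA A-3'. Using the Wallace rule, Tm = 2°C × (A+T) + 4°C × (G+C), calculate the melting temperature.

28°C

Scanning the sequence gives T=0, G=0, A=6, C=4.
So N_AT = 6 and N_GC = 4.
Tm = 2(6) + 4(4) = 12 + 16 = 28°C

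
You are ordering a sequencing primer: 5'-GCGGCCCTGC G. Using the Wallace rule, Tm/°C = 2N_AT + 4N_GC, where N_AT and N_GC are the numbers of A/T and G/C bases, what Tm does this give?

42°C

Base counts: A=0, G=5, C=5, T=1
AT pairs contribute 1, GC pairs contribute 10.
Tm = 4·10 + 2·1 = 40 + 2 = 42°C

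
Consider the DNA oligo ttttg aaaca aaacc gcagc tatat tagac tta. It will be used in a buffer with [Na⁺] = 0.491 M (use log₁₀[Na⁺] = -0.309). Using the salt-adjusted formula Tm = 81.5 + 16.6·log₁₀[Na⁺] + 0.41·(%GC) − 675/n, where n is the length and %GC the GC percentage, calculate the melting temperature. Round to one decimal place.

68.3°C

Length n = 33. C=6, G=4, T=10, A=13
G+C = 10, so %GC = 10/33 × 100 = 30.303%
Salt term: 16.6 × (-0.309) = -5.129
GC term: 0.41 × 30.303 = 12.424; length term: −675/33 = −20.455
Tm = 81.5 + (-5.129) + 12.424 − 20.455 = 68.34 → 68.3°C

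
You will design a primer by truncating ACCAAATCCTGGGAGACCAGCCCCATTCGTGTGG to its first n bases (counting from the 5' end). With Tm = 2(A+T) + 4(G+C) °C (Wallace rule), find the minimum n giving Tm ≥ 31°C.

First 10 bases: ACCAAATCCT → Tm = 28°C (< 31°C)
First 11 bases: ACCAAATCCTG → Tm = 32°C (≥ 31°C)
Each additional base adds 2°C (A/T) or 4°C (G/C), so Tm is non-decreasing in n; n = 11 is the first length to reach 31°C.

n = 11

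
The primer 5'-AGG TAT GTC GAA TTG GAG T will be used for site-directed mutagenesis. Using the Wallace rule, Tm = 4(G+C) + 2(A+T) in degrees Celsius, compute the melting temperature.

Scanning the sequence gives A=5, T=6, C=1, G=7.
A+T = 11, G+C = 8
Tm = 4·8 + 2·11 = 32 + 22 = 54°C

54°C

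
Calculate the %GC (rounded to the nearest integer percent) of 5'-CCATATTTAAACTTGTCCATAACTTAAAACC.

Scanning the sequence gives A=12, C=8, G=1, T=10.
G+C = 1 + 8 = 9 out of 31 bases
%GC = 9/31 × 100 = 29.03% ≈ 29%

29%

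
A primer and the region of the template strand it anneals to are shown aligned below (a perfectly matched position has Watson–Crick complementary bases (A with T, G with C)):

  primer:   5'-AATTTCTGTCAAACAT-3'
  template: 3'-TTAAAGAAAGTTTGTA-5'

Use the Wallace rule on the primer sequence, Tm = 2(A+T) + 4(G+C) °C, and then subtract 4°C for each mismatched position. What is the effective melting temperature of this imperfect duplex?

36°C

Primer base counts: A=6, T=6, G=1, C=3 → A+T=12, G+C=4
Perfect-match Tm = 2(12) + 4(4) = 24 + 16 = 40°C
Mismatches (positions where the bases are not complementary): 1 (at position 8)
Effective Tm = 40 − 1×4 = 40 − 4 = 36°C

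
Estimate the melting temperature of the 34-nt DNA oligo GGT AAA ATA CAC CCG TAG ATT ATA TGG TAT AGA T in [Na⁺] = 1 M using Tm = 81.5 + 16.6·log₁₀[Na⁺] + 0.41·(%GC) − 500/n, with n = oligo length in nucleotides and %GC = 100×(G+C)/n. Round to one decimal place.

Length n = 34. Scanning the sequence gives T=10, G=7, A=13, C=4.
G+C = 11, so %GC = 11/34 × 100 = 32.353%
Salt term: 16.6 × (0) = 0
GC term: 0.41 × 32.353 = 13.265; length term: −500/34 = −14.706
Tm = 81.5 + (0) + 13.265 − 14.706 = 80.059 → 80.1°C

80.1°C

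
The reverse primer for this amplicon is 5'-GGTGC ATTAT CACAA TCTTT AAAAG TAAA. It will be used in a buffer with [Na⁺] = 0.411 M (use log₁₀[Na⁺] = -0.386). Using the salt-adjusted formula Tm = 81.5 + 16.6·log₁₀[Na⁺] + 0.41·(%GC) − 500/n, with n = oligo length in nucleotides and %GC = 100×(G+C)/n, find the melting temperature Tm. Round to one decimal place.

69.2°C

Length n = 29. Scanning the sequence gives C=4, G=4, A=12, T=9.
G+C = 8, so %GC = 8/29 × 100 = 27.586%
Salt term: 16.6 × (-0.386) = -6.408
GC term: 0.41 × 27.586 = 11.31; length term: −500/29 = −17.241
Tm = 81.5 + (-6.408) + 11.31 − 17.241 = 69.161 → 69.2°C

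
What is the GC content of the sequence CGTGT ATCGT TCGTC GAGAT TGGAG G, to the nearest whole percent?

54%

Counting bases: T=8, G=10, C=4, A=4
G+C = 10 + 4 = 14 out of 26 bases
%GC = 14/26 × 100 = 53.85% ≈ 54%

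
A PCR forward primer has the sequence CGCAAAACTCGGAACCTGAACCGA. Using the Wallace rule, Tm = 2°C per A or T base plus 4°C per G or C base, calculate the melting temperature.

74°C

Base counts: C=8, A=9, G=5, T=2
AT pairs contribute 11, GC pairs contribute 13.
Tm = 2(11) + 4(13) = 22 + 52 = 74°C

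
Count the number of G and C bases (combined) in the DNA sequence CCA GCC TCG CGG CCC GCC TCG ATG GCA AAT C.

Counting bases: C=14, T=4, G=8, A=5
Total G or C: 8 + 14 = 22

22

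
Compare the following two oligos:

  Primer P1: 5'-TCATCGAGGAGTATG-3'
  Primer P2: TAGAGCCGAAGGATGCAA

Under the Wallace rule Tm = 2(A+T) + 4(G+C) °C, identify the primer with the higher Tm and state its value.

Primer P1: A+T=8, G+C=7 → Tm = 2(8)+4(7) = 44°C
Primer P2: A+T=9, G+C=9 → Tm = 2(9)+4(9) = 54°C
44°C vs 54°C → primer P2 is higher.

Primer P2, 54°C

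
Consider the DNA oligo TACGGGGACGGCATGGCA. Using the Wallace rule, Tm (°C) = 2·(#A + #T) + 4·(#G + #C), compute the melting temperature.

60°C

Scanning the sequence gives A=4, T=2, G=8, C=4.
So N_AT = 6 and N_GC = 12.
Tm = 2×6 + 4×12 = 60°C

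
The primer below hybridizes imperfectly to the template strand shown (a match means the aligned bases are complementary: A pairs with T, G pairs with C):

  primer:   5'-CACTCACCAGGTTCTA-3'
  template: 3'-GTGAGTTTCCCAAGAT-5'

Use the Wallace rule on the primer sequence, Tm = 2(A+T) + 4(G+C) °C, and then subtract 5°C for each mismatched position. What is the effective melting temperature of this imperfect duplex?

33°C

Primer base counts: A=4, T=4, G=2, C=6 → A+T=8, G+C=8
Perfect-match Tm = 2(8) + 4(8) = 16 + 32 = 48°C
Mismatches (positions where the bases are not complementary): 3 (at positions 7, 8, 9)
Effective Tm = 48 − 3×5 = 48 − 15 = 33°C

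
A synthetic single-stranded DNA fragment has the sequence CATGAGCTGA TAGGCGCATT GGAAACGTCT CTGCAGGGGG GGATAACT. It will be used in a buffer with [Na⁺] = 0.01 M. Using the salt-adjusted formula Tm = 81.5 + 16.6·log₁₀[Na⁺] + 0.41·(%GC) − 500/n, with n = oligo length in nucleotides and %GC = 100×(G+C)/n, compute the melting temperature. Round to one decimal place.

60.1°C

Length n = 48. Scanning the sequence gives C=9, G=17, A=12, T=10.
G+C = 26, so %GC = 26/48 × 100 = 54.167%
Salt term: 16.6 × (-2) = -33.2
GC term: 0.41 × 54.167 = 22.208; length term: −500/48 = −10.417
Tm = 81.5 + (-33.2) + 22.208 − 10.417 = 60.091 → 60.1°C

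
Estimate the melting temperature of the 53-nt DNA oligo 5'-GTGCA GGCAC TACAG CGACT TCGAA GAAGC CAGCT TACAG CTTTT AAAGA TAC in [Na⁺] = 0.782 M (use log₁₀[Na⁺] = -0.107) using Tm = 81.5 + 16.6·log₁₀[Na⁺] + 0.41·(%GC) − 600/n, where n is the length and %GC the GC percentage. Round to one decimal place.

87.7°C

Length n = 53. Base counts: A=17, C=13, T=11, G=12
G+C = 25, so %GC = 25/53 × 100 = 47.17%
Salt term: 16.6 × (-0.107) = -1.776
GC term: 0.41 × 47.17 = 19.34; length term: −600/53 = −11.321
Tm = 81.5 + (-1.776) + 19.34 − 11.321 = 87.743 → 87.7°C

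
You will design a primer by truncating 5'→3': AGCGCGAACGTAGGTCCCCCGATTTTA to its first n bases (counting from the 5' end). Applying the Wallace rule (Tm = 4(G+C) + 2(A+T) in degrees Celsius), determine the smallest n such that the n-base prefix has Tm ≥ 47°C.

First 14 bases: AGCGCGAACGTAGG → Tm = 46°C (< 47°C)
First 15 bases: AGCGCGAACGTAGGT → Tm = 48°C (≥ 47°C)
Each additional base adds 2°C (A/T) or 4°C (G/C), so Tm is non-decreasing in n; n = 15 is the first length to reach 47°C.

n = 15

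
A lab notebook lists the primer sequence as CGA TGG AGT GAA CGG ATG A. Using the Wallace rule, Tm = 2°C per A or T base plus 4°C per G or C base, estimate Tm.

Scanning the sequence gives T=3, A=6, G=8, C=2.
So N_AT = 9 and N_GC = 10.
Tm = 2×9 + 4×10 = 58°C

58°C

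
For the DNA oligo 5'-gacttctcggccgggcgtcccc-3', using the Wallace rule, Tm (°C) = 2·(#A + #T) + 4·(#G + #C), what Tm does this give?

T=4, C=10, G=7, A=1
A+T = 5, G+C = 17
Tm = 4·17 + 2·5 = 68 + 10 = 78°C

78°C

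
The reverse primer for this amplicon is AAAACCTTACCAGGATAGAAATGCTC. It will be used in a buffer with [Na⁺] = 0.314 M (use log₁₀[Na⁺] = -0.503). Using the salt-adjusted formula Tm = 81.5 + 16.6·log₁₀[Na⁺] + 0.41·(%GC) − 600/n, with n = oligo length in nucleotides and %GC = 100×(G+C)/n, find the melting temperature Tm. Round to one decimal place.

Length n = 26. Counting bases: A=11, C=6, G=4, T=5
G+C = 10, so %GC = 10/26 × 100 = 38.462%
Salt term: 16.6 × (-0.503) = -8.35
GC term: 0.41 × 38.462 = 15.769; length term: −600/26 = −23.077
Tm = 81.5 + (-8.35) + 15.769 − 23.077 = 65.842 → 65.8°C

65.8°C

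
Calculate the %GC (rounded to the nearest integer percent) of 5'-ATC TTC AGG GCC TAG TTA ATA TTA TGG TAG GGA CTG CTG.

Scanning the sequence gives T=13, C=6, A=9, G=11.
G+C = 11 + 6 = 17 out of 39 bases
%GC = 17/39 × 100 = 43.59% ≈ 44%

44%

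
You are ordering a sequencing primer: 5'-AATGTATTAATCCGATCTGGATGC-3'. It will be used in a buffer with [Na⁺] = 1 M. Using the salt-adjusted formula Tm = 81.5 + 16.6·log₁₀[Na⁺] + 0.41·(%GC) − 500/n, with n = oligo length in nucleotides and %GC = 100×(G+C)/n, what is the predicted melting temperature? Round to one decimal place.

Length n = 24. Counting bases: A=7, G=5, C=4, T=8
G+C = 9, so %GC = 9/24 × 100 = 37.5%
Salt term: 16.6 × (0) = 0
GC term: 0.41 × 37.5 = 15.375; length term: −500/24 = −20.833
Tm = 81.5 + (0) + 15.375 − 20.833 = 76.042 → 76.0°C

76.0°C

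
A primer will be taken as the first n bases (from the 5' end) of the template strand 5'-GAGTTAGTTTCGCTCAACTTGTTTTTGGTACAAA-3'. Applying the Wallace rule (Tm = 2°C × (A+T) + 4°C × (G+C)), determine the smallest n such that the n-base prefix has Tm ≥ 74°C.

First 26 bases: GAGTTAGTTTCGCTCAACTTGTTTTT → Tm = 70°C (< 74°C)
First 27 bases: GAGTTAGTTTCGCTCAACTTGTTTTTG → Tm = 74°C (≥ 74°C)
Since every base adds ≥2°C, Tm only increases with n, so the threshold is first crossed at n = 27.

n = 27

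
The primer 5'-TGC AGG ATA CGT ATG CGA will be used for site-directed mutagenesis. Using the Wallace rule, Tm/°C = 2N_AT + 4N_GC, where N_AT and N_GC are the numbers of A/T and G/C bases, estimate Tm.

54°C

C=3, G=6, A=5, T=4
So N_AT = 9 and N_GC = 9.
Tm = 4·9 + 2·9 = 36 + 18 = 54°C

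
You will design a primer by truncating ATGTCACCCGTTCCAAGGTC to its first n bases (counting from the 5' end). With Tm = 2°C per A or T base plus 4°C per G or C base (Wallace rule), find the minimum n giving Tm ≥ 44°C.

First 13 bases: ATGTCACCCGTTC → Tm = 40°C (< 44°C)
First 14 bases: ATGTCACCCGTTCC → Tm = 44°C (≥ 44°C)
Since every base adds ≥2°C, Tm only increases with n, so the threshold is first crossed at n = 14.

n = 14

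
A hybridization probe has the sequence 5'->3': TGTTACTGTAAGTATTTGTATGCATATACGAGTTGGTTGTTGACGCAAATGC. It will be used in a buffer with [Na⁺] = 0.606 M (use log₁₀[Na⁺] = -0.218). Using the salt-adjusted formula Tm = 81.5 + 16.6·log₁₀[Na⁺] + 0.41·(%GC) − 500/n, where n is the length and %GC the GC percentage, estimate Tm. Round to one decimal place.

Length n = 52. T=20, C=6, G=13, A=13
G+C = 19, so %GC = 19/52 × 100 = 36.538%
Salt term: 16.6 × (-0.218) = -3.619
GC term: 0.41 × 36.538 = 14.981; length term: −500/52 = −9.615
Tm = 81.5 + (-3.619) + 14.981 − 9.615 = 83.247 → 83.2°C

83.2°C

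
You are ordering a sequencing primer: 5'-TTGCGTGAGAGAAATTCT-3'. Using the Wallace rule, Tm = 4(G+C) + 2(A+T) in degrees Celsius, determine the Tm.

Scanning the sequence gives C=2, A=5, T=6, G=5.
A+T = 11, G+C = 7
Tm = 2×11 + 4×7 = 50°C

50°C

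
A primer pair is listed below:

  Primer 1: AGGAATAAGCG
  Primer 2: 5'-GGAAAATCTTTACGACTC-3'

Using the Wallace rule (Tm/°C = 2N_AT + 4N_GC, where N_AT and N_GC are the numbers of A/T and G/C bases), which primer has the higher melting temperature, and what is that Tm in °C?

Primer 1: A+T=6, G+C=5 → Tm = 2(6)+4(5) = 32°C
Primer 2: A+T=11, G+C=7 → Tm = 2(11)+4(7) = 50°C
32°C vs 50°C → primer 2 is higher.

Primer 2, 50°C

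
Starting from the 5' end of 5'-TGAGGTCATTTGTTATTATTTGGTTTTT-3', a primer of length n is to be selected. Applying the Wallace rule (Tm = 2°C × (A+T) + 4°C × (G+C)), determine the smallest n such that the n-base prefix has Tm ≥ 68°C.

First 26 bases: TGAGGTCATTTGTTATTATTTGGTTT → Tm = 66°C (< 68°C)
First 27 bases: TGAGGTCATTTGTTATTATTTGGTTTT → Tm = 68°C (≥ 68°C)
Each additional base adds 2°C (A/T) or 4°C (G/C), so Tm is non-decreasing in n; n = 27 is the first length to reach 68°C.

n = 27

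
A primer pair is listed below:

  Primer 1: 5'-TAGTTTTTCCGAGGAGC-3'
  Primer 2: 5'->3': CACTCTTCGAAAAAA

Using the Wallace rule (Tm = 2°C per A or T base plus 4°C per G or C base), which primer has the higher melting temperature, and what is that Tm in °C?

Primer 1, 50°C

Primer 1: A+T=9, G+C=8 → Tm = 2(9)+4(8) = 50°C
Primer 2: A+T=10, G+C=5 → Tm = 2(10)+4(5) = 40°C
50°C vs 40°C → primer 1 is higher.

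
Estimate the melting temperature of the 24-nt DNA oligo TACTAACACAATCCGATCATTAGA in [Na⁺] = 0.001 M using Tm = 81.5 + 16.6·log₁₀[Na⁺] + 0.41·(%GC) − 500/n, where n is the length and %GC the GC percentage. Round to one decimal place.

24.5°C

Length n = 24. T=6, A=10, C=6, G=2
G+C = 8, so %GC = 8/24 × 100 = 33.333%
Salt term: 16.6 × (-3) = -49.8
GC term: 0.41 × 33.333 = 13.667; length term: −500/24 = −20.833
Tm = 81.5 + (-49.8) + 13.667 − 20.833 = 24.534 → 24.5°C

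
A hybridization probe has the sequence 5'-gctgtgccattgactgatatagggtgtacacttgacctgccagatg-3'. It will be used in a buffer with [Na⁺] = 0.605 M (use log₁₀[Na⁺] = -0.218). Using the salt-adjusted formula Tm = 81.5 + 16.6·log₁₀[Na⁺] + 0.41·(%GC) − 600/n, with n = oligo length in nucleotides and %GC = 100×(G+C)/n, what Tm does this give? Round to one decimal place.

Length n = 46. Scanning the sequence gives A=10, C=10, G=13, T=13.
G+C = 23, so %GC = 23/46 × 100 = 50%
Salt term: 16.6 × (-0.218) = -3.619
GC term: 0.41 × 50 = 20.5; length term: −600/46 = −13.043
Tm = 81.5 + (-3.619) + 20.5 − 13.043 = 85.338 → 85.3°C

85.3°C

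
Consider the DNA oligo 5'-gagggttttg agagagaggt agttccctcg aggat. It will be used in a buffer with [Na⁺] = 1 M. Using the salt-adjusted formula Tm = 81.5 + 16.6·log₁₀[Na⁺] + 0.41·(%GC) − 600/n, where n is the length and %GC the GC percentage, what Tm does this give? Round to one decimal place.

85.4°C

Length n = 35. Scanning the sequence gives G=14, A=8, T=9, C=4.
G+C = 18, so %GC = 18/35 × 100 = 51.429%
Salt term: 16.6 × (0) = 0
GC term: 0.41 × 51.429 = 21.086; length term: −600/35 = −17.143
Tm = 81.5 + (0) + 21.086 − 17.143 = 85.443 → 85.4°C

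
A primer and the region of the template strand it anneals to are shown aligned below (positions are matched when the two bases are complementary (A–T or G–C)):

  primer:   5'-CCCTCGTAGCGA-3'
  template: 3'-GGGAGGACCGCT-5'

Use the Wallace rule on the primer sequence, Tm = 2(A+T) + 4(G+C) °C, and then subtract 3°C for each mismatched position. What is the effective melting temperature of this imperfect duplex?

34°C

Primer base counts: A=2, T=2, G=3, C=5 → A+T=4, G+C=8
Perfect-match Tm = 2(4) + 4(8) = 8 + 32 = 40°C
Mismatches (positions where the bases are not complementary): 2 (at positions 6, 8)
Effective Tm = 40 − 2×3 = 40 − 6 = 34°C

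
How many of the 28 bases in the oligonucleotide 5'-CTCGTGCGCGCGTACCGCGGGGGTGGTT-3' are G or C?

Scanning the sequence gives C=8, T=6, G=13, A=1.
Total G or C: 13 + 8 = 21

21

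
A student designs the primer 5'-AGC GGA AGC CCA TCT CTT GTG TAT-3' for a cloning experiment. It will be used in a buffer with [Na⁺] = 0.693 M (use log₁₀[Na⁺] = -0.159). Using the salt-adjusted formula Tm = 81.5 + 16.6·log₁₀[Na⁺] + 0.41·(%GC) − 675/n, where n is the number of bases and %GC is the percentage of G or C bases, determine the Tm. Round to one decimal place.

71.2°C

Length n = 24. Base counts: A=5, C=6, G=6, T=7
G+C = 12, so %GC = 12/24 × 100 = 50%
Salt term: 16.6 × (-0.159) = -2.639
GC term: 0.41 × 50 = 20.5; length term: −675/24 = −28.125
Tm = 81.5 + (-2.639) + 20.5 − 28.125 = 71.236 → 71.2°C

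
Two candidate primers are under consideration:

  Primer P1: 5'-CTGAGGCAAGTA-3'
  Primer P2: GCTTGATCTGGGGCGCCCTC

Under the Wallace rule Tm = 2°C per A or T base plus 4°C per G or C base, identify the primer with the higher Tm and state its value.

Primer P1: A+T=6, G+C=6 → Tm = 2(6)+4(6) = 36°C
Primer P2: A+T=6, G+C=14 → Tm = 2(6)+4(14) = 68°C
36°C vs 68°C → primer P2 is higher.

Primer P2, 68°C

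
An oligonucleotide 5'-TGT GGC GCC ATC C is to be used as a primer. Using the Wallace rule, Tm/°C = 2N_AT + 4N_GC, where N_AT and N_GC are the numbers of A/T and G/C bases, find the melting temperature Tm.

Counting bases: C=5, A=1, T=3, G=4
A+T = 4, G+C = 9
Tm = 4·9 + 2·4 = 36 + 8 = 44°C

44°C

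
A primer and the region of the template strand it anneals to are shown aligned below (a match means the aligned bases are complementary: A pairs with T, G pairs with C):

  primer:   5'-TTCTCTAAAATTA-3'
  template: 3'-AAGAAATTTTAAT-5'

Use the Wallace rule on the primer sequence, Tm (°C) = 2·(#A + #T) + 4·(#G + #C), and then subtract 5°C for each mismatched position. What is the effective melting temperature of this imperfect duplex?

Primer base counts: A=5, T=6, G=0, C=2 → A+T=11, G+C=2
Perfect-match Tm = 2(11) + 4(2) = 22 + 8 = 30°C
Mismatches (positions where the bases are not complementary): 1 (at position 5)
Effective Tm = 30 − 1×5 = 30 − 5 = 25°C

25°C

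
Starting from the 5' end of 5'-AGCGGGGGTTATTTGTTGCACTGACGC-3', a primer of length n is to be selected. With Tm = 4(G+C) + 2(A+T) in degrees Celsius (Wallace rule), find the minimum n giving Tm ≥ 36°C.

First 10 bases: AGCGGGGGTT → Tm = 34°C (< 36°C)
First 11 bases: AGCGGGGGTTA → Tm = 36°C (≥ 36°C)
Since every base adds ≥2°C, Tm only increases with n, so the threshold is first crossed at n = 11.

n = 11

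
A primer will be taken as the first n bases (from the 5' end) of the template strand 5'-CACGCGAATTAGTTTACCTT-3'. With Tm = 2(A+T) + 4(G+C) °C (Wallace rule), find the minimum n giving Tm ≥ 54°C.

n = 19

First 18 bases: CACGCGAATTAGTTTACC → Tm = 52°C (< 54°C)
First 19 bases: CACGCGAATTAGTTTACCT → Tm = 54°C (≥ 54°C)
Since every base adds ≥2°C, Tm only increases with n, so the threshold is first crossed at n = 19.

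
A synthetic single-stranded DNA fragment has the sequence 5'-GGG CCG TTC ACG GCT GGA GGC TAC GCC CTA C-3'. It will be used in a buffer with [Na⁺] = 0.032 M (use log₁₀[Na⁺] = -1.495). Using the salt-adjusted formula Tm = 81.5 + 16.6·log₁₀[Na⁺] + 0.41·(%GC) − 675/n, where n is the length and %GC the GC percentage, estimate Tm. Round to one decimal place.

64.0°C

Length n = 31. Counting bases: G=11, T=5, A=4, C=11
G+C = 22, so %GC = 22/31 × 100 = 70.968%
Salt term: 16.6 × (-1.495) = -24.817
GC term: 0.41 × 70.968 = 29.097; length term: −675/31 = −21.774
Tm = 81.5 + (-24.817) + 29.097 − 21.774 = 64.006 → 64.0°C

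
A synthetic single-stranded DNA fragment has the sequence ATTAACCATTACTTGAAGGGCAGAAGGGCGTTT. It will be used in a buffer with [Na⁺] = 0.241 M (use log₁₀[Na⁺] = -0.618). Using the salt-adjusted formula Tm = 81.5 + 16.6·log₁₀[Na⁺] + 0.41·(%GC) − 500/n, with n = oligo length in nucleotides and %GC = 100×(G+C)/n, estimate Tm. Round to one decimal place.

73.5°C

Length n = 33. Counting bases: C=5, A=10, G=9, T=9
G+C = 14, so %GC = 14/33 × 100 = 42.424%
Salt term: 16.6 × (-0.618) = -10.259
GC term: 0.41 × 42.424 = 17.394; length term: −500/33 = −15.152
Tm = 81.5 + (-10.259) + 17.394 − 15.152 = 73.483 → 73.5°C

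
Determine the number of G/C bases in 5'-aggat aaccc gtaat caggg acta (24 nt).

11

Counting bases: C=5, G=6, A=9, T=4
G+C = 6 + 5 = 11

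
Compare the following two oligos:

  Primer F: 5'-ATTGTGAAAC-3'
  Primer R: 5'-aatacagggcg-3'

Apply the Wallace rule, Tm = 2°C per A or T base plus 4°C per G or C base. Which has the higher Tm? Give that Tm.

Primer R, 34°C

Primer F: A+T=7, G+C=3 → Tm = 2(7)+4(3) = 26°C
Primer R: A+T=5, G+C=6 → Tm = 2(5)+4(6) = 34°C
26°C vs 34°C → primer R is higher.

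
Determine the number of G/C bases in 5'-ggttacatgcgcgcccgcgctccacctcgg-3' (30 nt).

22

Base counts: C=13, A=3, T=5, G=9
Total G or C: 9 + 13 = 22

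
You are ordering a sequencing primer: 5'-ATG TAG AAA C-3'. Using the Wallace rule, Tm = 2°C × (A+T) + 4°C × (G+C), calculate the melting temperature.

Counting bases: T=2, C=1, A=5, G=2
So N_AT = 7 and N_GC = 3.
Tm = 2×7 + 4×3 = 26°C

26°C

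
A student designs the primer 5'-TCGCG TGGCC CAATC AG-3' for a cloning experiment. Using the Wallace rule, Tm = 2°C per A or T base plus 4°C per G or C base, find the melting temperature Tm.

A=3, T=3, C=6, G=5
So N_AT = 6 and N_GC = 11.
Tm = 2×6 + 4×11 = 56°C

56°C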